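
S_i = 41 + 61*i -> [41, 102, 163, 224, 285]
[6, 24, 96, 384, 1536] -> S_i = 6*4^i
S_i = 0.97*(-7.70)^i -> [0.97, -7.47, 57.51, -442.84, 3409.84]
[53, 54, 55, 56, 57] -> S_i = 53 + 1*i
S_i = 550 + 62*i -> [550, 612, 674, 736, 798]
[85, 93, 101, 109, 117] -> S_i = 85 + 8*i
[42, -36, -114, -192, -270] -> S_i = 42 + -78*i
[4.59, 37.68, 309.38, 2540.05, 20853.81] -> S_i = 4.59*8.21^i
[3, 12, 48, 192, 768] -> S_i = 3*4^i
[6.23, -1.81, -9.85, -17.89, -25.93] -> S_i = 6.23 + -8.04*i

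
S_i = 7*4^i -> [7, 28, 112, 448, 1792]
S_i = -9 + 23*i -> [-9, 14, 37, 60, 83]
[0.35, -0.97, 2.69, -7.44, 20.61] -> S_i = 0.35*(-2.77)^i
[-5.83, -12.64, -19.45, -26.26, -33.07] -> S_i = -5.83 + -6.81*i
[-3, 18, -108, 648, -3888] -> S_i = -3*-6^i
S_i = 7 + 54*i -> [7, 61, 115, 169, 223]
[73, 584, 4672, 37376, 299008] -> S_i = 73*8^i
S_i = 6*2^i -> [6, 12, 24, 48, 96]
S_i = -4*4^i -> [-4, -16, -64, -256, -1024]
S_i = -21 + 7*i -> [-21, -14, -7, 0, 7]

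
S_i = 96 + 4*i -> [96, 100, 104, 108, 112]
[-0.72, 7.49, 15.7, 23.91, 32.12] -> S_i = -0.72 + 8.21*i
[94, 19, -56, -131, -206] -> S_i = 94 + -75*i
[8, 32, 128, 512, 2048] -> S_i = 8*4^i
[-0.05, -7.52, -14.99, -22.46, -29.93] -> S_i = -0.05 + -7.47*i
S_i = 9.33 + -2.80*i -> [9.33, 6.53, 3.73, 0.93, -1.87]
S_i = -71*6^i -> [-71, -426, -2556, -15336, -92016]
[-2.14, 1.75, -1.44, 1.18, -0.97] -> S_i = -2.14*(-0.82)^i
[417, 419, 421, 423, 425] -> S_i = 417 + 2*i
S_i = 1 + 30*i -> [1, 31, 61, 91, 121]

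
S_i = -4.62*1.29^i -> [-4.62, -5.96, -7.69, -9.92, -12.79]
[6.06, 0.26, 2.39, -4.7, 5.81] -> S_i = Random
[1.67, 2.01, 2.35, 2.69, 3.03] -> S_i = 1.67 + 0.34*i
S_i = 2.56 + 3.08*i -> [2.56, 5.64, 8.72, 11.8, 14.88]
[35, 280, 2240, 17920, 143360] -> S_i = 35*8^i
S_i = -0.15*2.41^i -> [-0.15, -0.36, -0.87, -2.1, -5.06]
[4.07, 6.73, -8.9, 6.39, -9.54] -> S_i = Random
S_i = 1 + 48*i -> [1, 49, 97, 145, 193]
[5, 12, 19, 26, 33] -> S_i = 5 + 7*i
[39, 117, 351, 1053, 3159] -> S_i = 39*3^i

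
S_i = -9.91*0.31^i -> [-9.91, -3.07, -0.95, -0.3, -0.09]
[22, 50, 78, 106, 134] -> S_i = 22 + 28*i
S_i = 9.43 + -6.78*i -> [9.43, 2.65, -4.13, -10.91, -17.69]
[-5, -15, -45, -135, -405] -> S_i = -5*3^i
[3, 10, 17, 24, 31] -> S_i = 3 + 7*i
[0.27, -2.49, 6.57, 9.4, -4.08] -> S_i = Random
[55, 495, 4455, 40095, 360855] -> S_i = 55*9^i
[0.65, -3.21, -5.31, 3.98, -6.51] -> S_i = Random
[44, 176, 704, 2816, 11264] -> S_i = 44*4^i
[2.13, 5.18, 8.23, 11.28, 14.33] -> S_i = 2.13 + 3.05*i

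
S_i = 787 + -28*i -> [787, 759, 731, 703, 675]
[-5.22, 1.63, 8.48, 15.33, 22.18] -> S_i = -5.22 + 6.85*i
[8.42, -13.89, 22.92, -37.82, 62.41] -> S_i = 8.42*(-1.65)^i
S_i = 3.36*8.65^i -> [3.36, 29.06, 251.4, 2174.64, 18810.65]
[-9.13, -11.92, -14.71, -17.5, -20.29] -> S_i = -9.13 + -2.79*i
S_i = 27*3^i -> [27, 81, 243, 729, 2187]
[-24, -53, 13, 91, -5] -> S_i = Random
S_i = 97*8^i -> [97, 776, 6208, 49664, 397312]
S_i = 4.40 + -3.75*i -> [4.4, 0.65, -3.1, -6.85, -10.6]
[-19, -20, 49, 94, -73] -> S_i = Random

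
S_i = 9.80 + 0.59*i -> [9.8, 10.39, 10.98, 11.57, 12.16]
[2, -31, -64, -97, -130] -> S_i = 2 + -33*i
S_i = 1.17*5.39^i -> [1.17, 6.31, 33.99, 183.21, 987.51]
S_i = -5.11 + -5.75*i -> [-5.11, -10.86, -16.61, -22.36, -28.11]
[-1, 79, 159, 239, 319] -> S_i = -1 + 80*i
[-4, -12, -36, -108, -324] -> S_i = -4*3^i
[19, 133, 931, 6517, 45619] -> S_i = 19*7^i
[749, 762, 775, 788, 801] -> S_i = 749 + 13*i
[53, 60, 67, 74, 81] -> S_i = 53 + 7*i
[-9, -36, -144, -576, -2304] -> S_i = -9*4^i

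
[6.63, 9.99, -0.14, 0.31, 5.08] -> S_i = Random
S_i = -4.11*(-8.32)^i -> [-4.11, 34.2, -284.5, 2367.07, -19694.05]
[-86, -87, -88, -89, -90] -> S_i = -86 + -1*i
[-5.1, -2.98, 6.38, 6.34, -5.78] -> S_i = Random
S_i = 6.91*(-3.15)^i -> [6.91, -21.77, 68.56, -215.98, 680.33]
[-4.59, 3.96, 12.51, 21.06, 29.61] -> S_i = -4.59 + 8.55*i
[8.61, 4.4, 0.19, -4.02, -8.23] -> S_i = 8.61 + -4.21*i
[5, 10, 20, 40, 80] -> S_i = 5*2^i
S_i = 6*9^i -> [6, 54, 486, 4374, 39366]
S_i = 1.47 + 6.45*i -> [1.47, 7.92, 14.37, 20.82, 27.27]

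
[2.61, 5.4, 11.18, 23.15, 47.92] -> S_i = 2.61*2.07^i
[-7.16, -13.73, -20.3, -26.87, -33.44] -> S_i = -7.16 + -6.57*i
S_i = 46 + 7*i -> [46, 53, 60, 67, 74]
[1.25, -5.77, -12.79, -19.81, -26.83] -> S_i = 1.25 + -7.02*i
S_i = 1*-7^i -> [1, -7, 49, -343, 2401]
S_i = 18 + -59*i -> [18, -41, -100, -159, -218]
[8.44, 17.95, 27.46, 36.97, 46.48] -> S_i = 8.44 + 9.51*i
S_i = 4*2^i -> [4, 8, 16, 32, 64]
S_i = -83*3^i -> [-83, -249, -747, -2241, -6723]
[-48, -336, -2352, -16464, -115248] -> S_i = -48*7^i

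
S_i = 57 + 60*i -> [57, 117, 177, 237, 297]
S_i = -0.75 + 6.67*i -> [-0.75, 5.92, 12.59, 19.26, 25.93]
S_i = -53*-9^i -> [-53, 477, -4293, 38637, -347733]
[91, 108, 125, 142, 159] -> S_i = 91 + 17*i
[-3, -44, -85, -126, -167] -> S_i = -3 + -41*i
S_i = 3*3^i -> [3, 9, 27, 81, 243]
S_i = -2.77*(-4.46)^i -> [-2.77, 12.35, -55.1, 245.74, -1096.02]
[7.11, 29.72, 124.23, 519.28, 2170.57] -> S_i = 7.11*4.18^i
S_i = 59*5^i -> [59, 295, 1475, 7375, 36875]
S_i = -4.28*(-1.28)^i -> [-4.28, 5.48, -7.01, 8.98, -11.49]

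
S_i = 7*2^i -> [7, 14, 28, 56, 112]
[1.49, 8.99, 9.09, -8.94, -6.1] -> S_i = Random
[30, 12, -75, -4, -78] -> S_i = Random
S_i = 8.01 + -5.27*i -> [8.01, 2.74, -2.53, -7.8, -13.07]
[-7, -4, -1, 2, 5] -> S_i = -7 + 3*i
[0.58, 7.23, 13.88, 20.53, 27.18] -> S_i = 0.58 + 6.65*i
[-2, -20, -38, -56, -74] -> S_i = -2 + -18*i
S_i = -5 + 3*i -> [-5, -2, 1, 4, 7]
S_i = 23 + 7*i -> [23, 30, 37, 44, 51]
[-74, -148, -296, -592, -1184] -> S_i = -74*2^i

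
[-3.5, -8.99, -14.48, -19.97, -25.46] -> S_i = -3.50 + -5.49*i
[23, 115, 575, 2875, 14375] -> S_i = 23*5^i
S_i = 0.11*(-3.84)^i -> [0.11, -0.42, 1.62, -6.23, 23.92]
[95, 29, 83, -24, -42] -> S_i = Random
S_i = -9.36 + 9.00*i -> [-9.36, -0.36, 8.64, 17.64, 26.64]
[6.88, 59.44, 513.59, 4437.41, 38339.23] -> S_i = 6.88*8.64^i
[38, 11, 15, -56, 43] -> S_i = Random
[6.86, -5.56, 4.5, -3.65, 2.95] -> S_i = 6.86*(-0.81)^i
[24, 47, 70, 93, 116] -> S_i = 24 + 23*i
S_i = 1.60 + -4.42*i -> [1.6, -2.82, -7.24, -11.66, -16.08]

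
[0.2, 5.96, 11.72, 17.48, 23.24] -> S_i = 0.20 + 5.76*i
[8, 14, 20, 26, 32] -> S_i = 8 + 6*i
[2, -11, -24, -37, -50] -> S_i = 2 + -13*i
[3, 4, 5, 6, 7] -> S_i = 3 + 1*i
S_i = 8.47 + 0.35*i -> [8.47, 8.82, 9.17, 9.52, 9.87]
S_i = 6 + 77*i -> [6, 83, 160, 237, 314]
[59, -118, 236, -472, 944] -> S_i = 59*-2^i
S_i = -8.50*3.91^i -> [-8.5, -33.24, -129.95, -508.1, -1986.67]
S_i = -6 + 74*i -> [-6, 68, 142, 216, 290]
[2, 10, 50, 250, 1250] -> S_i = 2*5^i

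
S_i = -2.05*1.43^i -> [-2.05, -2.93, -4.19, -5.99, -8.57]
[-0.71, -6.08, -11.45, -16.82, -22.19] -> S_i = -0.71 + -5.37*i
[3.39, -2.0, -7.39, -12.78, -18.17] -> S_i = 3.39 + -5.39*i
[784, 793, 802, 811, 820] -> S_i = 784 + 9*i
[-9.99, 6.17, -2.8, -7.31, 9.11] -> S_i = Random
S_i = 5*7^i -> [5, 35, 245, 1715, 12005]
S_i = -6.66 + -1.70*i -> [-6.66, -8.36, -10.06, -11.76, -13.46]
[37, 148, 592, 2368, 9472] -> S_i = 37*4^i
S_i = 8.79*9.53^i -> [8.79, 83.77, 798.32, 7607.95, 72503.75]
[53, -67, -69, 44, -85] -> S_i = Random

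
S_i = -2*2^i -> [-2, -4, -8, -16, -32]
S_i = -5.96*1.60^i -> [-5.96, -9.54, -15.26, -24.41, -39.06]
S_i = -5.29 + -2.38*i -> [-5.29, -7.67, -10.05, -12.43, -14.81]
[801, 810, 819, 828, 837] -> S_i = 801 + 9*i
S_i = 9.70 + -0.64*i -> [9.7, 9.06, 8.42, 7.78, 7.14]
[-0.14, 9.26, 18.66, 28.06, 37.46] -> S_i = -0.14 + 9.40*i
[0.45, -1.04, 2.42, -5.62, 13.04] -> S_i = 0.45*(-2.32)^i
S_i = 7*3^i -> [7, 21, 63, 189, 567]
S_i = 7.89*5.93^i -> [7.89, 46.79, 277.45, 1645.28, 9756.54]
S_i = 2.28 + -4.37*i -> [2.28, -2.09, -6.46, -10.83, -15.2]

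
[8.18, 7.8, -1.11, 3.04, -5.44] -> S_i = Random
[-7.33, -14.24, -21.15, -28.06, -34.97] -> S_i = -7.33 + -6.91*i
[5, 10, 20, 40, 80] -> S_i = 5*2^i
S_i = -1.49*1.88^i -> [-1.49, -2.8, -5.27, -9.9, -18.61]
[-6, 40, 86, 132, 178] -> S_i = -6 + 46*i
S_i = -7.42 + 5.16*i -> [-7.42, -2.26, 2.9, 8.06, 13.22]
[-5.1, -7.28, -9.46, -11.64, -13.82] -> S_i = -5.10 + -2.18*i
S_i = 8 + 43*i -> [8, 51, 94, 137, 180]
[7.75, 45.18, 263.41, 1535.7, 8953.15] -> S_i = 7.75*5.83^i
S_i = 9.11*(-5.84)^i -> [9.11, -53.2, 310.7, -1814.5, 10596.68]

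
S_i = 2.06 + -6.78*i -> [2.06, -4.72, -11.5, -18.28, -25.06]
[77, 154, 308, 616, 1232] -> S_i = 77*2^i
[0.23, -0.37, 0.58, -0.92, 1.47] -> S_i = 0.23*(-1.59)^i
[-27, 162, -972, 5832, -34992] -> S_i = -27*-6^i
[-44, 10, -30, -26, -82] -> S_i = Random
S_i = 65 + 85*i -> [65, 150, 235, 320, 405]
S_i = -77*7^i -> [-77, -539, -3773, -26411, -184877]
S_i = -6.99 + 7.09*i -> [-6.99, 0.1, 7.19, 14.28, 21.37]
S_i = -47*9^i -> [-47, -423, -3807, -34263, -308367]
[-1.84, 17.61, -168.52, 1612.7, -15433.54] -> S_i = -1.84*(-9.57)^i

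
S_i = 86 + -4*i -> [86, 82, 78, 74, 70]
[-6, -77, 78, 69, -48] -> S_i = Random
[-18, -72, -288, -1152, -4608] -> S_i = -18*4^i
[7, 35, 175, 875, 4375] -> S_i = 7*5^i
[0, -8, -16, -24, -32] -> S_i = 0 + -8*i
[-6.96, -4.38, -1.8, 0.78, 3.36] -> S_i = -6.96 + 2.58*i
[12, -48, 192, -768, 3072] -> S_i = 12*-4^i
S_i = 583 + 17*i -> [583, 600, 617, 634, 651]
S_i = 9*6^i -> [9, 54, 324, 1944, 11664]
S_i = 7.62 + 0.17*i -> [7.62, 7.79, 7.96, 8.13, 8.3]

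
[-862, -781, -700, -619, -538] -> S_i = -862 + 81*i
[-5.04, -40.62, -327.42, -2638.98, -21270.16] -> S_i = -5.04*8.06^i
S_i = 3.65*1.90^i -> [3.65, 6.94, 13.18, 25.04, 47.57]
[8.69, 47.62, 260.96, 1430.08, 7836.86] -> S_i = 8.69*5.48^i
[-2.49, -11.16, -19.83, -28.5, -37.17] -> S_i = -2.49 + -8.67*i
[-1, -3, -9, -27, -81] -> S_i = -1*3^i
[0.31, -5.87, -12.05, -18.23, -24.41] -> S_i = 0.31 + -6.18*i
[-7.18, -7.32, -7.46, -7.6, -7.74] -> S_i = -7.18 + -0.14*i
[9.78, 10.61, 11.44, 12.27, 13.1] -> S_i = 9.78 + 0.83*i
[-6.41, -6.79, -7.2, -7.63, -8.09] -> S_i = -6.41*1.06^i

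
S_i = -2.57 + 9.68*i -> [-2.57, 7.11, 16.79, 26.47, 36.15]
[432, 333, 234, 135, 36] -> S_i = 432 + -99*i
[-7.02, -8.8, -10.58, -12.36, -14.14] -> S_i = -7.02 + -1.78*i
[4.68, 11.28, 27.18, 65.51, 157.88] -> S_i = 4.68*2.41^i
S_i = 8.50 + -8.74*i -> [8.5, -0.24, -8.98, -17.72, -26.46]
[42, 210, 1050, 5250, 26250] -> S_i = 42*5^i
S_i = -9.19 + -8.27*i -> [-9.19, -17.46, -25.73, -34.0, -42.27]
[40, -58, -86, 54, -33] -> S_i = Random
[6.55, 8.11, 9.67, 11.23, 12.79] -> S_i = 6.55 + 1.56*i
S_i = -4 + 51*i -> [-4, 47, 98, 149, 200]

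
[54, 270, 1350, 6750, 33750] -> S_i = 54*5^i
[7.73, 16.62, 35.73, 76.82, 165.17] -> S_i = 7.73*2.15^i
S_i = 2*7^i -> [2, 14, 98, 686, 4802]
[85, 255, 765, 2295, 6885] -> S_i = 85*3^i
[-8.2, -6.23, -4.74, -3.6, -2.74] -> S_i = -8.20*0.76^i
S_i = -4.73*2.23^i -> [-4.73, -10.55, -23.52, -52.45, -116.97]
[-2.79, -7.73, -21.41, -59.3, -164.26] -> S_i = -2.79*2.77^i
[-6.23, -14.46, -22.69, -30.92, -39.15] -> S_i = -6.23 + -8.23*i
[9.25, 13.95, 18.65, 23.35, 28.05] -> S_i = 9.25 + 4.70*i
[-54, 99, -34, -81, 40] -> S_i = Random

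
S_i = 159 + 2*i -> [159, 161, 163, 165, 167]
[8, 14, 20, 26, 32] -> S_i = 8 + 6*i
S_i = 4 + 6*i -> [4, 10, 16, 22, 28]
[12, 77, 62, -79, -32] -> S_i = Random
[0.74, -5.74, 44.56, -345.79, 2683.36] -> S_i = 0.74*(-7.76)^i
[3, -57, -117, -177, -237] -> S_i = 3 + -60*i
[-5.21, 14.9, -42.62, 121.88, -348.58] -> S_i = -5.21*(-2.86)^i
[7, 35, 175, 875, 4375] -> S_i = 7*5^i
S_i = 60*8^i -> [60, 480, 3840, 30720, 245760]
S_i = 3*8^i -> [3, 24, 192, 1536, 12288]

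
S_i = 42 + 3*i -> [42, 45, 48, 51, 54]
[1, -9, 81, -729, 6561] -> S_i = 1*-9^i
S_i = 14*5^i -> [14, 70, 350, 1750, 8750]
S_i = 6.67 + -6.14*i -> [6.67, 0.53, -5.61, -11.75, -17.89]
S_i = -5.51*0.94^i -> [-5.51, -5.18, -4.87, -4.58, -4.3]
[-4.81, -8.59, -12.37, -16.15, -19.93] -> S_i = -4.81 + -3.78*i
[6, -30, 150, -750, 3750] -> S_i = 6*-5^i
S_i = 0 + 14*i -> [0, 14, 28, 42, 56]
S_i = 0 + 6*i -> [0, 6, 12, 18, 24]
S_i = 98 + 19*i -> [98, 117, 136, 155, 174]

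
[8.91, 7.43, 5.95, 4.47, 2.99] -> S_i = 8.91 + -1.48*i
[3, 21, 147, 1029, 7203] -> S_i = 3*7^i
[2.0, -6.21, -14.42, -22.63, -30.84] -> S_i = 2.00 + -8.21*i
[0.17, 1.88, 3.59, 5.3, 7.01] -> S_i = 0.17 + 1.71*i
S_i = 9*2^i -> [9, 18, 36, 72, 144]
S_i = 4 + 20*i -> [4, 24, 44, 64, 84]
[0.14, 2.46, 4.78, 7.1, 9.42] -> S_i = 0.14 + 2.32*i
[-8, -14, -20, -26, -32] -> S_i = -8 + -6*i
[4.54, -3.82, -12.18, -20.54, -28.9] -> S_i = 4.54 + -8.36*i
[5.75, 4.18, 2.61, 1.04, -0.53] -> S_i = 5.75 + -1.57*i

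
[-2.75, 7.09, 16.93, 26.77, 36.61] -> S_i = -2.75 + 9.84*i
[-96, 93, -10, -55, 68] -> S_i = Random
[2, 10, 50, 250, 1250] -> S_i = 2*5^i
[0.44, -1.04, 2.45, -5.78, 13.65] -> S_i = 0.44*(-2.36)^i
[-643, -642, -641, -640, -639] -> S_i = -643 + 1*i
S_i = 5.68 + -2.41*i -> [5.68, 3.27, 0.86, -1.55, -3.96]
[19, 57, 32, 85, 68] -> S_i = Random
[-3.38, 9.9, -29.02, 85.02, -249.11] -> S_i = -3.38*(-2.93)^i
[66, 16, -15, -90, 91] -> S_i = Random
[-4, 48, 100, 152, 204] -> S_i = -4 + 52*i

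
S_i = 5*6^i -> [5, 30, 180, 1080, 6480]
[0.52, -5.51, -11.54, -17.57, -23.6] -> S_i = 0.52 + -6.03*i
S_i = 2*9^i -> [2, 18, 162, 1458, 13122]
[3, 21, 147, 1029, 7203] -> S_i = 3*7^i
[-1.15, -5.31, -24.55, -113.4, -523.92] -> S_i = -1.15*4.62^i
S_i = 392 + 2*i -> [392, 394, 396, 398, 400]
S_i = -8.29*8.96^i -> [-8.29, -74.28, -665.53, -5963.19, -53430.17]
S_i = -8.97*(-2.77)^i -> [-8.97, 24.85, -68.83, 190.65, -528.09]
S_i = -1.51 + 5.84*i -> [-1.51, 4.33, 10.17, 16.01, 21.85]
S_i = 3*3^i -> [3, 9, 27, 81, 243]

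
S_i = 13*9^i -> [13, 117, 1053, 9477, 85293]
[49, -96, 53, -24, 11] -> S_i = Random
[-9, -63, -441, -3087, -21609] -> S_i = -9*7^i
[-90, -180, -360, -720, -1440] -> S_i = -90*2^i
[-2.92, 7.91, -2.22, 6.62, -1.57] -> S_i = Random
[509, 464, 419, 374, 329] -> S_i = 509 + -45*i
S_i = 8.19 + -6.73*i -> [8.19, 1.46, -5.27, -12.0, -18.73]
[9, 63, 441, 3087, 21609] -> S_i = 9*7^i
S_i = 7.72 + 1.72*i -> [7.72, 9.44, 11.16, 12.88, 14.6]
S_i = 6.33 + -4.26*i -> [6.33, 2.07, -2.19, -6.45, -10.71]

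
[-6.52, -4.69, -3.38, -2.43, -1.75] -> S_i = -6.52*0.72^i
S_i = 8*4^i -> [8, 32, 128, 512, 2048]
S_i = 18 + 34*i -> [18, 52, 86, 120, 154]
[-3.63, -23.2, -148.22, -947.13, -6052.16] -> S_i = -3.63*6.39^i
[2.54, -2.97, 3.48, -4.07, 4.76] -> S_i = 2.54*(-1.17)^i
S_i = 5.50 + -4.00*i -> [5.5, 1.5, -2.5, -6.5, -10.5]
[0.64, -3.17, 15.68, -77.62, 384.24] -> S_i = 0.64*(-4.95)^i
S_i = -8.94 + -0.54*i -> [-8.94, -9.48, -10.02, -10.56, -11.1]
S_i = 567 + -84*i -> [567, 483, 399, 315, 231]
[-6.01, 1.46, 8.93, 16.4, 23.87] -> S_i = -6.01 + 7.47*i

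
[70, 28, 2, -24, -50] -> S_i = Random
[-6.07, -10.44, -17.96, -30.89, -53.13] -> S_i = -6.07*1.72^i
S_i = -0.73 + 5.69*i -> [-0.73, 4.96, 10.65, 16.34, 22.03]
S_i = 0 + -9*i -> [0, -9, -18, -27, -36]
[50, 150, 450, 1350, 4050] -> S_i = 50*3^i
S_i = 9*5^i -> [9, 45, 225, 1125, 5625]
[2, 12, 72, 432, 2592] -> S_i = 2*6^i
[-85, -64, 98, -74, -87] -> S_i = Random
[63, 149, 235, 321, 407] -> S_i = 63 + 86*i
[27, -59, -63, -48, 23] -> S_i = Random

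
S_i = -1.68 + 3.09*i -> [-1.68, 1.41, 4.5, 7.59, 10.68]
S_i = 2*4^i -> [2, 8, 32, 128, 512]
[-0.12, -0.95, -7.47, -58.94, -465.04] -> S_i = -0.12*7.89^i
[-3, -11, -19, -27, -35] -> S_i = -3 + -8*i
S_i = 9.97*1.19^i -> [9.97, 11.86, 14.12, 16.8, 19.99]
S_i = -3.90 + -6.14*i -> [-3.9, -10.04, -16.18, -22.32, -28.46]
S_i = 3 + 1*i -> [3, 4, 5, 6, 7]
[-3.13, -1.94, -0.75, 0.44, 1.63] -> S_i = -3.13 + 1.19*i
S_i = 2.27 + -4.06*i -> [2.27, -1.79, -5.85, -9.91, -13.97]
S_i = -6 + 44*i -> [-6, 38, 82, 126, 170]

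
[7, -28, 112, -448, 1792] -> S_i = 7*-4^i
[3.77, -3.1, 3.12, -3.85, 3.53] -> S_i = Random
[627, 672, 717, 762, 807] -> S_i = 627 + 45*i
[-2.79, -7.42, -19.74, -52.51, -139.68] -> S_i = -2.79*2.66^i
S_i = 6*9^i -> [6, 54, 486, 4374, 39366]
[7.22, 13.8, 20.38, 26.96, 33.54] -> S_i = 7.22 + 6.58*i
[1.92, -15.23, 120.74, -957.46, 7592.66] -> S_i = 1.92*(-7.93)^i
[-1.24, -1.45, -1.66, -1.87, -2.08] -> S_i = -1.24 + -0.21*i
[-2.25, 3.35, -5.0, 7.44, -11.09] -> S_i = -2.25*(-1.49)^i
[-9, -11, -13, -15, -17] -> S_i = -9 + -2*i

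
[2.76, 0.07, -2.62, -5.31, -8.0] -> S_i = 2.76 + -2.69*i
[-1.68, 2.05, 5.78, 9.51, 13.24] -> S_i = -1.68 + 3.73*i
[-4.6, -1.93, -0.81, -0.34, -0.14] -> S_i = -4.60*0.42^i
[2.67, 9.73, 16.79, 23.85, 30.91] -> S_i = 2.67 + 7.06*i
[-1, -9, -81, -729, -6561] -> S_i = -1*9^i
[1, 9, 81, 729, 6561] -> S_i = 1*9^i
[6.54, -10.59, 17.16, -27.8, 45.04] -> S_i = 6.54*(-1.62)^i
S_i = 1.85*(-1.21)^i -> [1.85, -2.24, 2.71, -3.28, 3.97]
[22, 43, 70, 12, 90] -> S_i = Random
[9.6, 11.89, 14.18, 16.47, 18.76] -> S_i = 9.60 + 2.29*i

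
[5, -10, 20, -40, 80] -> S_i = 5*-2^i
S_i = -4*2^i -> [-4, -8, -16, -32, -64]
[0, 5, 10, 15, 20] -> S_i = 0 + 5*i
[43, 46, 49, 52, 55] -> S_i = 43 + 3*i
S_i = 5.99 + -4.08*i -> [5.99, 1.91, -2.17, -6.25, -10.33]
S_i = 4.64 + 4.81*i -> [4.64, 9.45, 14.26, 19.07, 23.88]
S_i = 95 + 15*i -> [95, 110, 125, 140, 155]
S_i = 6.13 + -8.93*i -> [6.13, -2.8, -11.73, -20.66, -29.59]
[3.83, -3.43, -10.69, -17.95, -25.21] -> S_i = 3.83 + -7.26*i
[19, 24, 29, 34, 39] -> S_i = 19 + 5*i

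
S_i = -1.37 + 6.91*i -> [-1.37, 5.54, 12.45, 19.36, 26.27]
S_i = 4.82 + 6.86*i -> [4.82, 11.68, 18.54, 25.4, 32.26]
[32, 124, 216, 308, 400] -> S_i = 32 + 92*i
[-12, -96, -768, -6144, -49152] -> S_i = -12*8^i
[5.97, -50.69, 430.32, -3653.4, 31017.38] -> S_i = 5.97*(-8.49)^i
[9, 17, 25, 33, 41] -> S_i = 9 + 8*i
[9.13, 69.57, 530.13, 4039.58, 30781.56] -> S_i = 9.13*7.62^i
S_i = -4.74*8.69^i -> [-4.74, -41.19, -357.95, -3110.55, -27030.71]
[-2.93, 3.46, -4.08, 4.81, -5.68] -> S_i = -2.93*(-1.18)^i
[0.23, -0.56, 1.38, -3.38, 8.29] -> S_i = 0.23*(-2.45)^i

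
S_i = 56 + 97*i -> [56, 153, 250, 347, 444]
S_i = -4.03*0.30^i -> [-4.03, -1.21, -0.36, -0.11, -0.03]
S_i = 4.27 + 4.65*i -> [4.27, 8.92, 13.57, 18.22, 22.87]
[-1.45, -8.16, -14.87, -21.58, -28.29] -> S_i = -1.45 + -6.71*i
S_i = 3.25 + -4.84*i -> [3.25, -1.59, -6.43, -11.27, -16.11]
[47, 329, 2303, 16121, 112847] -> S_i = 47*7^i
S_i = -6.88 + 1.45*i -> [-6.88, -5.43, -3.98, -2.53, -1.08]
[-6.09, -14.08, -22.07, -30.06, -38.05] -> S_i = -6.09 + -7.99*i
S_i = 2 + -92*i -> [2, -90, -182, -274, -366]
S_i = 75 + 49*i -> [75, 124, 173, 222, 271]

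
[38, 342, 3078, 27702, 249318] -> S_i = 38*9^i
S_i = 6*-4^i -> [6, -24, 96, -384, 1536]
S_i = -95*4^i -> [-95, -380, -1520, -6080, -24320]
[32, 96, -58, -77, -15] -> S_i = Random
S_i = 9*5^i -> [9, 45, 225, 1125, 5625]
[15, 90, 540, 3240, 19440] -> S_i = 15*6^i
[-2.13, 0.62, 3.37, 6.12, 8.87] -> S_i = -2.13 + 2.75*i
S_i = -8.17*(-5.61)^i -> [-8.17, 45.83, -257.13, 1442.48, -8092.33]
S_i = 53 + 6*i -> [53, 59, 65, 71, 77]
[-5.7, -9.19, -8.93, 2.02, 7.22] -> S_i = Random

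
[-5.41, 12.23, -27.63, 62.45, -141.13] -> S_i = -5.41*(-2.26)^i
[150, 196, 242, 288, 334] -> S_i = 150 + 46*i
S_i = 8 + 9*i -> [8, 17, 26, 35, 44]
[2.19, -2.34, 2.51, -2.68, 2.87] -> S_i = 2.19*(-1.07)^i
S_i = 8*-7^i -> [8, -56, 392, -2744, 19208]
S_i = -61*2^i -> [-61, -122, -244, -488, -976]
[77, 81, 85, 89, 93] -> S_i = 77 + 4*i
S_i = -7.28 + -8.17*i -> [-7.28, -15.45, -23.62, -31.79, -39.96]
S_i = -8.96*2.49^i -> [-8.96, -22.31, -55.55, -138.33, -344.43]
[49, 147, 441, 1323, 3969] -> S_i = 49*3^i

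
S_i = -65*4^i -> [-65, -260, -1040, -4160, -16640]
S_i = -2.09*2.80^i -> [-2.09, -5.85, -16.39, -45.88, -128.46]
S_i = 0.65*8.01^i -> [0.65, 5.21, 41.7, 334.05, 2675.74]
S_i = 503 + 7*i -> [503, 510, 517, 524, 531]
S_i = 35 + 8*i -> [35, 43, 51, 59, 67]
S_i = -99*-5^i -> [-99, 495, -2475, 12375, -61875]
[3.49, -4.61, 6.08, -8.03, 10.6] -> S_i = 3.49*(-1.32)^i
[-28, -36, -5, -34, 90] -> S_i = Random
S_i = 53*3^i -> [53, 159, 477, 1431, 4293]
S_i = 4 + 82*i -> [4, 86, 168, 250, 332]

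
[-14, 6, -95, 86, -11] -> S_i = Random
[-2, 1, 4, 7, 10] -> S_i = -2 + 3*i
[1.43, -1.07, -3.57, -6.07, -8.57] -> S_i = 1.43 + -2.50*i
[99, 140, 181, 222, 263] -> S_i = 99 + 41*i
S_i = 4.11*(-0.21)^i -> [4.11, -0.86, 0.18, -0.04, 0.01]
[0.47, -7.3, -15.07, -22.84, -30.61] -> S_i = 0.47 + -7.77*i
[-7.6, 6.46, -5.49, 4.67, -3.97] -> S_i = -7.60*(-0.85)^i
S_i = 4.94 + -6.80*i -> [4.94, -1.86, -8.66, -15.46, -22.26]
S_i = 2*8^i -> [2, 16, 128, 1024, 8192]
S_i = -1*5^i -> [-1, -5, -25, -125, -625]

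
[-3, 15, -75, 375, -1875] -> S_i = -3*-5^i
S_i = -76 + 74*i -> [-76, -2, 72, 146, 220]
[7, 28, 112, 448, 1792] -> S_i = 7*4^i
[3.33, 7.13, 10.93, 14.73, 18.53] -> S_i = 3.33 + 3.80*i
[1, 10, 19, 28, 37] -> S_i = 1 + 9*i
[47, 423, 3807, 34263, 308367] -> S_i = 47*9^i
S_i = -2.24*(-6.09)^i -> [-2.24, 13.64, -83.08, 505.94, -3081.18]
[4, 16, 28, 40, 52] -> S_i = 4 + 12*i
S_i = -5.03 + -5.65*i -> [-5.03, -10.68, -16.33, -21.98, -27.63]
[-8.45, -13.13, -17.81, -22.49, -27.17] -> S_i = -8.45 + -4.68*i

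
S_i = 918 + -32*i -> [918, 886, 854, 822, 790]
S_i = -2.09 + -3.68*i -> [-2.09, -5.77, -9.45, -13.13, -16.81]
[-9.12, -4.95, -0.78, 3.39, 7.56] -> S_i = -9.12 + 4.17*i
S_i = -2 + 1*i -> [-2, -1, 0, 1, 2]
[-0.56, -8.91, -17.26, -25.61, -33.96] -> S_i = -0.56 + -8.35*i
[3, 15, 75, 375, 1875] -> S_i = 3*5^i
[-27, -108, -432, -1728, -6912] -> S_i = -27*4^i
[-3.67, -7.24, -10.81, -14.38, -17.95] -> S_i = -3.67 + -3.57*i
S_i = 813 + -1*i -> [813, 812, 811, 810, 809]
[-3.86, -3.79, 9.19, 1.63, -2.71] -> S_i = Random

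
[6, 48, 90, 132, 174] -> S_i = 6 + 42*i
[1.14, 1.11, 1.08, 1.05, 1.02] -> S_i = 1.14 + -0.03*i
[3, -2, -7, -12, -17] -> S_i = 3 + -5*i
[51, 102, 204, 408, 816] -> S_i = 51*2^i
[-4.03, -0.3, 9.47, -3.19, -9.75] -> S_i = Random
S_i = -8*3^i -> [-8, -24, -72, -216, -648]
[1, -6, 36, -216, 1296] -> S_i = 1*-6^i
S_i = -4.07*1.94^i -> [-4.07, -7.9, -15.32, -29.72, -57.65]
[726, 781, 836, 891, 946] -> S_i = 726 + 55*i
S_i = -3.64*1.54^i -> [-3.64, -5.61, -8.63, -13.29, -20.47]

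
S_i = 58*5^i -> [58, 290, 1450, 7250, 36250]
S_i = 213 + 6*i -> [213, 219, 225, 231, 237]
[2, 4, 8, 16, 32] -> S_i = 2*2^i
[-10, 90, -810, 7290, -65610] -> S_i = -10*-9^i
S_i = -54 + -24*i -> [-54, -78, -102, -126, -150]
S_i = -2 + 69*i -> [-2, 67, 136, 205, 274]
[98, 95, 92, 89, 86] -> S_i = 98 + -3*i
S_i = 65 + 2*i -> [65, 67, 69, 71, 73]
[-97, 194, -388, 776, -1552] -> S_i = -97*-2^i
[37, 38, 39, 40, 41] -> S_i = 37 + 1*i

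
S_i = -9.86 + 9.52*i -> [-9.86, -0.34, 9.18, 18.7, 28.22]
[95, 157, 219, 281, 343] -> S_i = 95 + 62*i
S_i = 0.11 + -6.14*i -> [0.11, -6.03, -12.17, -18.31, -24.45]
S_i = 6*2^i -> [6, 12, 24, 48, 96]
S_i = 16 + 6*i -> [16, 22, 28, 34, 40]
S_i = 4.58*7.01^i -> [4.58, 32.11, 225.06, 1577.68, 11059.55]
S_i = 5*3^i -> [5, 15, 45, 135, 405]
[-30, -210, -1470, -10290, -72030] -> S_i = -30*7^i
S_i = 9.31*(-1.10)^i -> [9.31, -10.24, 11.27, -12.39, 13.63]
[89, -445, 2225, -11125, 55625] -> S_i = 89*-5^i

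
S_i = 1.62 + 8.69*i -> [1.62, 10.31, 19.0, 27.69, 36.38]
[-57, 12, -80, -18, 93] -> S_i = Random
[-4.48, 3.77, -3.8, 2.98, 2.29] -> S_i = Random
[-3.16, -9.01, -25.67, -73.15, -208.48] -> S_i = -3.16*2.85^i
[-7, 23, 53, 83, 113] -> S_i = -7 + 30*i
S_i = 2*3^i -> [2, 6, 18, 54, 162]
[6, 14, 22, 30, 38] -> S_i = 6 + 8*i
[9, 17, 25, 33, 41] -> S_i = 9 + 8*i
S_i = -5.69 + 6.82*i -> [-5.69, 1.13, 7.95, 14.77, 21.59]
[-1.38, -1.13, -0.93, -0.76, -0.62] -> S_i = -1.38*0.82^i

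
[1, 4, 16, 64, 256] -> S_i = 1*4^i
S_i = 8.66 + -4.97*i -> [8.66, 3.69, -1.28, -6.25, -11.22]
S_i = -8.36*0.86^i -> [-8.36, -7.19, -6.18, -5.32, -4.57]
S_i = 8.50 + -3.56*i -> [8.5, 4.94, 1.38, -2.18, -5.74]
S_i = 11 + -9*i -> [11, 2, -7, -16, -25]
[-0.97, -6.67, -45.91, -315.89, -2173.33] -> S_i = -0.97*6.88^i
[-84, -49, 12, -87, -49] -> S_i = Random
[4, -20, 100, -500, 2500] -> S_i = 4*-5^i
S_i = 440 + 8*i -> [440, 448, 456, 464, 472]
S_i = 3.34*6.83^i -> [3.34, 22.81, 155.81, 1064.16, 7268.24]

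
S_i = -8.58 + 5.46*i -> [-8.58, -3.12, 2.34, 7.8, 13.26]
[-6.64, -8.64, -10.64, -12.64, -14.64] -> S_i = -6.64 + -2.00*i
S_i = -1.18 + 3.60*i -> [-1.18, 2.42, 6.02, 9.62, 13.22]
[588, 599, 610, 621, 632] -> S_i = 588 + 11*i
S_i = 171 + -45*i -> [171, 126, 81, 36, -9]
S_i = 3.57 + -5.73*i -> [3.57, -2.16, -7.89, -13.62, -19.35]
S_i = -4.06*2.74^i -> [-4.06, -11.12, -30.48, -83.52, -228.84]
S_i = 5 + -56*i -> [5, -51, -107, -163, -219]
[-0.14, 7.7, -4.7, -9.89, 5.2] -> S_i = Random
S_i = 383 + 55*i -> [383, 438, 493, 548, 603]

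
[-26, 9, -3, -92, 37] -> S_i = Random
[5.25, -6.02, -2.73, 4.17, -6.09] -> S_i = Random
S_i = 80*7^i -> [80, 560, 3920, 27440, 192080]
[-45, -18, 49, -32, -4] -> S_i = Random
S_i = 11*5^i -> [11, 55, 275, 1375, 6875]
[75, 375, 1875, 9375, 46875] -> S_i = 75*5^i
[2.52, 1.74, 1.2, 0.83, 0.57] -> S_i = 2.52*0.69^i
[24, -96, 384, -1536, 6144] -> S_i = 24*-4^i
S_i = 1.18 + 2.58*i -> [1.18, 3.76, 6.34, 8.92, 11.5]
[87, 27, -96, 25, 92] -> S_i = Random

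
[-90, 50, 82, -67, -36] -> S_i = Random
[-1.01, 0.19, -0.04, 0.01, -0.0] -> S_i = -1.01*(-0.19)^i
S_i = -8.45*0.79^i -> [-8.45, -6.68, -5.27, -4.17, -3.29]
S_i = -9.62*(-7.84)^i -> [-9.62, 75.42, -591.3, 4635.78, -36344.55]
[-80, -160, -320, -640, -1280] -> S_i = -80*2^i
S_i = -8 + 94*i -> [-8, 86, 180, 274, 368]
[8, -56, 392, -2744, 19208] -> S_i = 8*-7^i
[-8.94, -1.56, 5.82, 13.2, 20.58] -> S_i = -8.94 + 7.38*i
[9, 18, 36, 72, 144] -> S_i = 9*2^i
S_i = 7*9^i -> [7, 63, 567, 5103, 45927]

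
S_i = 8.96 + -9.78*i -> [8.96, -0.82, -10.6, -20.38, -30.16]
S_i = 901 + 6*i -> [901, 907, 913, 919, 925]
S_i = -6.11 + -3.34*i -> [-6.11, -9.45, -12.79, -16.13, -19.47]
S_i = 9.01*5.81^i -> [9.01, 52.35, 304.14, 1767.07, 10266.66]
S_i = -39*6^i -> [-39, -234, -1404, -8424, -50544]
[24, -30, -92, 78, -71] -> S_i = Random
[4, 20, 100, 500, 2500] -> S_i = 4*5^i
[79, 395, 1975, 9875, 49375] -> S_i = 79*5^i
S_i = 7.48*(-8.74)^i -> [7.48, -65.38, 571.38, -4993.85, 43646.29]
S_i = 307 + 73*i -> [307, 380, 453, 526, 599]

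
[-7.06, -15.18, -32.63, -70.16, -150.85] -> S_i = -7.06*2.15^i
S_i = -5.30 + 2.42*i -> [-5.3, -2.88, -0.46, 1.96, 4.38]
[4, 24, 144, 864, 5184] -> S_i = 4*6^i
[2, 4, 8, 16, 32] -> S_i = 2*2^i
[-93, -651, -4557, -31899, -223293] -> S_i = -93*7^i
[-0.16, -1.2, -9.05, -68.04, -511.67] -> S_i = -0.16*7.52^i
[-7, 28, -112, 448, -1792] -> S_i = -7*-4^i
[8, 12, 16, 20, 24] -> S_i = 8 + 4*i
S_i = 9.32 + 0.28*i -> [9.32, 9.6, 9.88, 10.16, 10.44]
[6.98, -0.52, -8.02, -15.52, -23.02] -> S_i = 6.98 + -7.50*i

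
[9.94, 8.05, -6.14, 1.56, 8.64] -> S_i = Random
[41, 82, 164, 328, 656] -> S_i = 41*2^i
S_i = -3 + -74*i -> [-3, -77, -151, -225, -299]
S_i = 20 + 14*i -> [20, 34, 48, 62, 76]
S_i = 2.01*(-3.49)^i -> [2.01, -7.01, 24.48, -85.44, 298.19]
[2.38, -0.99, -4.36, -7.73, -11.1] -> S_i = 2.38 + -3.37*i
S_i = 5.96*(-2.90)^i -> [5.96, -17.28, 50.12, -145.36, 421.54]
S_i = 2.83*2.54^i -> [2.83, 7.19, 18.26, 46.38, 117.79]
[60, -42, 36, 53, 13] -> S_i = Random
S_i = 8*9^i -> [8, 72, 648, 5832, 52488]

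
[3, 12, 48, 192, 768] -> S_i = 3*4^i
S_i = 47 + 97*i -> [47, 144, 241, 338, 435]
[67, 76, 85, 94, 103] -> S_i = 67 + 9*i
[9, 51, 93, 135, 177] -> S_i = 9 + 42*i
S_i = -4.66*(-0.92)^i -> [-4.66, 4.29, -3.94, 3.63, -3.34]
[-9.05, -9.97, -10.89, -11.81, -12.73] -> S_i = -9.05 + -0.92*i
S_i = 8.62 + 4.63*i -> [8.62, 13.25, 17.88, 22.51, 27.14]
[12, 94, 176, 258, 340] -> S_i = 12 + 82*i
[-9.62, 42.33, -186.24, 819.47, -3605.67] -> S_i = -9.62*(-4.40)^i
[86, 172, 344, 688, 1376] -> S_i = 86*2^i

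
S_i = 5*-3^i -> [5, -15, 45, -135, 405]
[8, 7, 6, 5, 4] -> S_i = 8 + -1*i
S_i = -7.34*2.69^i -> [-7.34, -19.74, -53.11, -142.87, -384.33]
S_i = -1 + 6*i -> [-1, 5, 11, 17, 23]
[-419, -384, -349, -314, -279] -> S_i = -419 + 35*i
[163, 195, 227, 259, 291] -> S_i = 163 + 32*i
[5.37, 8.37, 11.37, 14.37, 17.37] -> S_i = 5.37 + 3.00*i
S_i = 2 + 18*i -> [2, 20, 38, 56, 74]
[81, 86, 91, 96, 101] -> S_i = 81 + 5*i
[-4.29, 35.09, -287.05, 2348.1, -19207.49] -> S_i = -4.29*(-8.18)^i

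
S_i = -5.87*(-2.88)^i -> [-5.87, 16.91, -48.69, 140.22, -403.84]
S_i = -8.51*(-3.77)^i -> [-8.51, 32.08, -120.95, 455.99, -1719.08]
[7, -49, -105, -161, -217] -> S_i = 7 + -56*i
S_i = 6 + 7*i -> [6, 13, 20, 27, 34]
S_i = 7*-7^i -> [7, -49, 343, -2401, 16807]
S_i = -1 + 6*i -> [-1, 5, 11, 17, 23]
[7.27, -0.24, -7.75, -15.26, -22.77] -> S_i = 7.27 + -7.51*i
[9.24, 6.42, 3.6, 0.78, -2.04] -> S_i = 9.24 + -2.82*i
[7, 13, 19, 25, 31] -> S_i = 7 + 6*i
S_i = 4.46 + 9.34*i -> [4.46, 13.8, 23.14, 32.48, 41.82]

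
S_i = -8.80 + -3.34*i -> [-8.8, -12.14, -15.48, -18.82, -22.16]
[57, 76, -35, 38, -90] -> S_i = Random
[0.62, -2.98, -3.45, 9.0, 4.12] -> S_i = Random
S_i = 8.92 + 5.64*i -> [8.92, 14.56, 20.2, 25.84, 31.48]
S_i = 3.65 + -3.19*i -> [3.65, 0.46, -2.73, -5.92, -9.11]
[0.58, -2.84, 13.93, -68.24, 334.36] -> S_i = 0.58*(-4.90)^i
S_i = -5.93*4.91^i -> [-5.93, -29.12, -142.96, -701.94, -3446.52]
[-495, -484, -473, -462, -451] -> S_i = -495 + 11*i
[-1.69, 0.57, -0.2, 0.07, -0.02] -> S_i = -1.69*(-0.34)^i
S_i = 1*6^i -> [1, 6, 36, 216, 1296]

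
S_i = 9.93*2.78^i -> [9.93, 27.61, 76.74, 213.35, 593.1]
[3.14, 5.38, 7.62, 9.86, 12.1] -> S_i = 3.14 + 2.24*i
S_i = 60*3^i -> [60, 180, 540, 1620, 4860]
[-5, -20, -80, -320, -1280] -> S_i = -5*4^i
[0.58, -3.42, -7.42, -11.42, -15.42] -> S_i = 0.58 + -4.00*i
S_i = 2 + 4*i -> [2, 6, 10, 14, 18]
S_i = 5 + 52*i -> [5, 57, 109, 161, 213]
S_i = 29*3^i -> [29, 87, 261, 783, 2349]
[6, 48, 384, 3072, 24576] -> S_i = 6*8^i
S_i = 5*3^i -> [5, 15, 45, 135, 405]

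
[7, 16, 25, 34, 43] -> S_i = 7 + 9*i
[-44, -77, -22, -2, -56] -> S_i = Random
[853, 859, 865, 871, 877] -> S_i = 853 + 6*i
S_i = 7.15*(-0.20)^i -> [7.15, -1.43, 0.29, -0.06, 0.01]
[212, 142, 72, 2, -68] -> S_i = 212 + -70*i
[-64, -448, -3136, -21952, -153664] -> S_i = -64*7^i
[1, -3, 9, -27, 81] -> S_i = 1*-3^i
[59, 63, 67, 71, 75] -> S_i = 59 + 4*i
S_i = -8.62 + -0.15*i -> [-8.62, -8.77, -8.92, -9.07, -9.22]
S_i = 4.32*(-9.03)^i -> [4.32, -39.01, 352.26, -3180.88, 28723.33]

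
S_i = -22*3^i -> [-22, -66, -198, -594, -1782]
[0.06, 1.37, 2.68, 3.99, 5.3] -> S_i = 0.06 + 1.31*i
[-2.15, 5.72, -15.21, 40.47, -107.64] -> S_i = -2.15*(-2.66)^i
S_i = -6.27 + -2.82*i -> [-6.27, -9.09, -11.91, -14.73, -17.55]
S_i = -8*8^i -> [-8, -64, -512, -4096, -32768]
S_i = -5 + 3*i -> [-5, -2, 1, 4, 7]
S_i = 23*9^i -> [23, 207, 1863, 16767, 150903]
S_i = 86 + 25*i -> [86, 111, 136, 161, 186]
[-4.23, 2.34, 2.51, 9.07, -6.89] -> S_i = Random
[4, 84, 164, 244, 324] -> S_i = 4 + 80*i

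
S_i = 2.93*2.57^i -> [2.93, 7.53, 19.35, 49.74, 127.82]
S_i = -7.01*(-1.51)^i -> [-7.01, 10.59, -15.98, 24.14, -36.44]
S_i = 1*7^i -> [1, 7, 49, 343, 2401]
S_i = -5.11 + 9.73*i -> [-5.11, 4.62, 14.35, 24.08, 33.81]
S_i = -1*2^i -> [-1, -2, -4, -8, -16]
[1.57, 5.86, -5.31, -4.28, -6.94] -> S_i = Random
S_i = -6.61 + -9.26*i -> [-6.61, -15.87, -25.13, -34.39, -43.65]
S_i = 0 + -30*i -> [0, -30, -60, -90, -120]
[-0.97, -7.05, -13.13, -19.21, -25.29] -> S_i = -0.97 + -6.08*i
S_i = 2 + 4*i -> [2, 6, 10, 14, 18]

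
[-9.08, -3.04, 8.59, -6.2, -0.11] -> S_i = Random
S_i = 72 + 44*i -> [72, 116, 160, 204, 248]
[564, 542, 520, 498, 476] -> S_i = 564 + -22*i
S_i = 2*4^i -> [2, 8, 32, 128, 512]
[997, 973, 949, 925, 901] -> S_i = 997 + -24*i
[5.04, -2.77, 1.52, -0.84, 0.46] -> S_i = 5.04*(-0.55)^i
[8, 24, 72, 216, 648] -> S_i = 8*3^i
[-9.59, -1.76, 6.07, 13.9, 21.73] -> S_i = -9.59 + 7.83*i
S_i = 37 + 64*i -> [37, 101, 165, 229, 293]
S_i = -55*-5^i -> [-55, 275, -1375, 6875, -34375]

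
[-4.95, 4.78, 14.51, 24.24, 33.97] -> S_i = -4.95 + 9.73*i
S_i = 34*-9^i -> [34, -306, 2754, -24786, 223074]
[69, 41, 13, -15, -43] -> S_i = 69 + -28*i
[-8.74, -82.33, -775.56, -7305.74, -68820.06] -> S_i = -8.74*9.42^i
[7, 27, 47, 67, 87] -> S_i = 7 + 20*i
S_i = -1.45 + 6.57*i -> [-1.45, 5.12, 11.69, 18.26, 24.83]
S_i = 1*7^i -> [1, 7, 49, 343, 2401]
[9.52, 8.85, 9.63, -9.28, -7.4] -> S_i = Random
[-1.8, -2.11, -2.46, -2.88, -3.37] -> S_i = -1.80*1.17^i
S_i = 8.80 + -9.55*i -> [8.8, -0.75, -10.3, -19.85, -29.4]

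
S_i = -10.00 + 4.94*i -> [-10.0, -5.06, -0.12, 4.82, 9.76]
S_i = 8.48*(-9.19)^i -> [8.48, -77.93, 716.19, -6581.77, 60486.42]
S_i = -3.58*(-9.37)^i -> [-3.58, 33.54, -314.31, 2945.11, -27595.7]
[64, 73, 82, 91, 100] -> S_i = 64 + 9*i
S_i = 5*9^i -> [5, 45, 405, 3645, 32805]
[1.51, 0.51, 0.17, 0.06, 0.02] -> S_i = 1.51*0.34^i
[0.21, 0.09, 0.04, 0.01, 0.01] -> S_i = 0.21*0.41^i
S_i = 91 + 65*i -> [91, 156, 221, 286, 351]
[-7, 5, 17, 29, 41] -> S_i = -7 + 12*i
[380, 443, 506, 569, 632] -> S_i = 380 + 63*i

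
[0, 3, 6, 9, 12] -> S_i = 0 + 3*i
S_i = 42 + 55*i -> [42, 97, 152, 207, 262]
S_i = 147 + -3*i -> [147, 144, 141, 138, 135]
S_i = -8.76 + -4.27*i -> [-8.76, -13.03, -17.3, -21.57, -25.84]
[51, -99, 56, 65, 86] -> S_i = Random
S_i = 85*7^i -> [85, 595, 4165, 29155, 204085]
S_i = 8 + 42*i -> [8, 50, 92, 134, 176]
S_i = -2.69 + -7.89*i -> [-2.69, -10.58, -18.47, -26.36, -34.25]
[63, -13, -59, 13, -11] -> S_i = Random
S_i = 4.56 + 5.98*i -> [4.56, 10.54, 16.52, 22.5, 28.48]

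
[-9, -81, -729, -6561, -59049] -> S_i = -9*9^i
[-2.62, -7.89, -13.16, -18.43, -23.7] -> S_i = -2.62 + -5.27*i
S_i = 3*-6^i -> [3, -18, 108, -648, 3888]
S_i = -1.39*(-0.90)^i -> [-1.39, 1.25, -1.13, 1.01, -0.91]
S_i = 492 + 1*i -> [492, 493, 494, 495, 496]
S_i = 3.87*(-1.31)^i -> [3.87, -5.07, 6.64, -8.7, 11.4]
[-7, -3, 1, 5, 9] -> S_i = -7 + 4*i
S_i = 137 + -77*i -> [137, 60, -17, -94, -171]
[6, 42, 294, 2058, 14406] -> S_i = 6*7^i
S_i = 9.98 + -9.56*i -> [9.98, 0.42, -9.14, -18.7, -28.26]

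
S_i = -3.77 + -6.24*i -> [-3.77, -10.01, -16.25, -22.49, -28.73]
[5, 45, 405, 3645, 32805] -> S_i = 5*9^i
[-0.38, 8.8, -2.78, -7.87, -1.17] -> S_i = Random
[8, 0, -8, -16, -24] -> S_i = 8 + -8*i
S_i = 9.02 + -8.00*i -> [9.02, 1.02, -6.98, -14.98, -22.98]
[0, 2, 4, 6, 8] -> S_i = 0 + 2*i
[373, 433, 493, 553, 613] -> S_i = 373 + 60*i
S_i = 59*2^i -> [59, 118, 236, 472, 944]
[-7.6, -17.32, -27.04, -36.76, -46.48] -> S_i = -7.60 + -9.72*i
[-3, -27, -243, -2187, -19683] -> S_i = -3*9^i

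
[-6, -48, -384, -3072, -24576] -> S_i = -6*8^i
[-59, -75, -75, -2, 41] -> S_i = Random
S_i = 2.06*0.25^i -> [2.06, 0.52, 0.13, 0.03, 0.01]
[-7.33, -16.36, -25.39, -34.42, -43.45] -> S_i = -7.33 + -9.03*i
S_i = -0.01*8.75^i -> [-0.01, -0.09, -0.77, -6.7, -58.62]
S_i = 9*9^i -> [9, 81, 729, 6561, 59049]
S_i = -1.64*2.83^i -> [-1.64, -4.64, -13.13, -37.17, -105.19]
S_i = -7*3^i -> [-7, -21, -63, -189, -567]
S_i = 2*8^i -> [2, 16, 128, 1024, 8192]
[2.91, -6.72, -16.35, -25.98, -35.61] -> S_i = 2.91 + -9.63*i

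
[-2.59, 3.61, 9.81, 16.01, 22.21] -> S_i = -2.59 + 6.20*i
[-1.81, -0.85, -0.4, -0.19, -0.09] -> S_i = -1.81*0.47^i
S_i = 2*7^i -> [2, 14, 98, 686, 4802]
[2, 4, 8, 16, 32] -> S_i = 2*2^i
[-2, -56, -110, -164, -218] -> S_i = -2 + -54*i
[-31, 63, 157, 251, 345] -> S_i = -31 + 94*i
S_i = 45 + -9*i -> [45, 36, 27, 18, 9]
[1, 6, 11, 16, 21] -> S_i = 1 + 5*i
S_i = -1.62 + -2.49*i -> [-1.62, -4.11, -6.6, -9.09, -11.58]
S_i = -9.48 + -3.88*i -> [-9.48, -13.36, -17.24, -21.12, -25.0]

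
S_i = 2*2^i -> [2, 4, 8, 16, 32]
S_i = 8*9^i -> [8, 72, 648, 5832, 52488]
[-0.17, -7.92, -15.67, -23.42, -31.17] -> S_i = -0.17 + -7.75*i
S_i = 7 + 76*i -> [7, 83, 159, 235, 311]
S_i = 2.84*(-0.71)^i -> [2.84, -2.02, 1.43, -1.02, 0.72]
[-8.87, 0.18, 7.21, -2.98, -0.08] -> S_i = Random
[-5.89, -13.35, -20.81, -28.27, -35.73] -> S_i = -5.89 + -7.46*i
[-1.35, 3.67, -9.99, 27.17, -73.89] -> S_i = -1.35*(-2.72)^i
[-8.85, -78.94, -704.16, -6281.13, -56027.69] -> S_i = -8.85*8.92^i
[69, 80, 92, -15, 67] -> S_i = Random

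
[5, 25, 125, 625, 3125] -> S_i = 5*5^i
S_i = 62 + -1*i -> [62, 61, 60, 59, 58]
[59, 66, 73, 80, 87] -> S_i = 59 + 7*i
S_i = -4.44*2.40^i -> [-4.44, -10.66, -25.57, -61.38, -147.31]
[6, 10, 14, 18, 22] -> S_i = 6 + 4*i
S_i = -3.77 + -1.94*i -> [-3.77, -5.71, -7.65, -9.59, -11.53]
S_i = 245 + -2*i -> [245, 243, 241, 239, 237]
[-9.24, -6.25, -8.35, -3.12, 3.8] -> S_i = Random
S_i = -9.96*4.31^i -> [-9.96, -42.93, -185.02, -797.43, -3436.91]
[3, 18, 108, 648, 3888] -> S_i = 3*6^i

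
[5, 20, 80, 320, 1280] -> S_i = 5*4^i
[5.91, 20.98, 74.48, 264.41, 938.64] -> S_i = 5.91*3.55^i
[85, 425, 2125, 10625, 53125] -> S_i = 85*5^i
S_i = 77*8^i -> [77, 616, 4928, 39424, 315392]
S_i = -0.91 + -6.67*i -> [-0.91, -7.58, -14.25, -20.92, -27.59]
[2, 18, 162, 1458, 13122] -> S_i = 2*9^i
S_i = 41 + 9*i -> [41, 50, 59, 68, 77]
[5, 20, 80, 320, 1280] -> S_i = 5*4^i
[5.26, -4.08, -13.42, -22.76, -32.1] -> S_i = 5.26 + -9.34*i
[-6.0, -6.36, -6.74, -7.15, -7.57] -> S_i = -6.00*1.06^i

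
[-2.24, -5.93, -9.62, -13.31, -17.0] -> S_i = -2.24 + -3.69*i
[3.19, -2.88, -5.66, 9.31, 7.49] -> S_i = Random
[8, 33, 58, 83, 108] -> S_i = 8 + 25*i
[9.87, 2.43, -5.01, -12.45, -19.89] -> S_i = 9.87 + -7.44*i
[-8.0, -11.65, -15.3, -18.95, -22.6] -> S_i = -8.00 + -3.65*i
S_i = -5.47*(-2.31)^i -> [-5.47, 12.64, -29.19, 67.43, -155.75]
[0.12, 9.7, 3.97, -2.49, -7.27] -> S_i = Random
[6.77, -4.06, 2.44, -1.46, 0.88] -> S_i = 6.77*(-0.60)^i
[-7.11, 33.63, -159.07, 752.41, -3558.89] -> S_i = -7.11*(-4.73)^i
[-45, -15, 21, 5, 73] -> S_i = Random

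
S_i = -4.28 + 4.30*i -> [-4.28, 0.02, 4.32, 8.62, 12.92]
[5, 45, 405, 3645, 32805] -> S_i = 5*9^i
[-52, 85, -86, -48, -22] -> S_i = Random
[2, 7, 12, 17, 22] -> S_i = 2 + 5*i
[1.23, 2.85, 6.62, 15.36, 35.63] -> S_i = 1.23*2.32^i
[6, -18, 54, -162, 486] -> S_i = 6*-3^i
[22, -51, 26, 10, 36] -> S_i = Random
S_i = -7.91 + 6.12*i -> [-7.91, -1.79, 4.33, 10.45, 16.57]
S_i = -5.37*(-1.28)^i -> [-5.37, 6.87, -8.8, 11.26, -14.41]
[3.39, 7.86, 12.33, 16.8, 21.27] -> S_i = 3.39 + 4.47*i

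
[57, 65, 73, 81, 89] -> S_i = 57 + 8*i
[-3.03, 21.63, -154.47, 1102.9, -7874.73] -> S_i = -3.03*(-7.14)^i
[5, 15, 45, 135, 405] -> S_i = 5*3^i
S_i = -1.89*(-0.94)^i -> [-1.89, 1.78, -1.67, 1.57, -1.48]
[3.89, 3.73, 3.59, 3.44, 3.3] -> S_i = 3.89*0.96^i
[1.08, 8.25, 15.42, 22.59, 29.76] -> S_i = 1.08 + 7.17*i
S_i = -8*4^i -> [-8, -32, -128, -512, -2048]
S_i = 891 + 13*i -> [891, 904, 917, 930, 943]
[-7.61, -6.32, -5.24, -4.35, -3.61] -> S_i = -7.61*0.83^i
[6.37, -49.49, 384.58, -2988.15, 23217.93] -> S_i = 6.37*(-7.77)^i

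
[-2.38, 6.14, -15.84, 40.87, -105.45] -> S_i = -2.38*(-2.58)^i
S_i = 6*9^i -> [6, 54, 486, 4374, 39366]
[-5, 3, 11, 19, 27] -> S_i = -5 + 8*i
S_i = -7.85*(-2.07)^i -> [-7.85, 16.25, -33.64, 69.63, -144.13]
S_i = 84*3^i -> [84, 252, 756, 2268, 6804]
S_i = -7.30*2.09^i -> [-7.3, -15.26, -31.89, -66.64, -139.29]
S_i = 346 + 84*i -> [346, 430, 514, 598, 682]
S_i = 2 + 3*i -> [2, 5, 8, 11, 14]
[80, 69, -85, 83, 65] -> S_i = Random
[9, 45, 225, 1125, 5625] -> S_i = 9*5^i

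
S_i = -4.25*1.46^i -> [-4.25, -6.2, -9.06, -13.23, -19.31]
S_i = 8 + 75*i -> [8, 83, 158, 233, 308]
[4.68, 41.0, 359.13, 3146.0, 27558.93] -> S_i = 4.68*8.76^i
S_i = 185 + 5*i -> [185, 190, 195, 200, 205]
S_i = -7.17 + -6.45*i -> [-7.17, -13.62, -20.07, -26.52, -32.97]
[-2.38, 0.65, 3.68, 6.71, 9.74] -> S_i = -2.38 + 3.03*i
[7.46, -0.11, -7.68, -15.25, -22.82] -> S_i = 7.46 + -7.57*i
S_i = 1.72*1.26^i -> [1.72, 2.17, 2.73, 3.44, 4.34]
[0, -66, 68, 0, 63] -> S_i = Random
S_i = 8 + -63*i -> [8, -55, -118, -181, -244]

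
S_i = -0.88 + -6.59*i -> [-0.88, -7.47, -14.06, -20.65, -27.24]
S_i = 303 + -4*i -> [303, 299, 295, 291, 287]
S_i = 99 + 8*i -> [99, 107, 115, 123, 131]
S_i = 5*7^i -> [5, 35, 245, 1715, 12005]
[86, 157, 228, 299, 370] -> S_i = 86 + 71*i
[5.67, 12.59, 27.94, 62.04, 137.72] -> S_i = 5.67*2.22^i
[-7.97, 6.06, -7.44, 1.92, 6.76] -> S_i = Random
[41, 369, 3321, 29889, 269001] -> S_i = 41*9^i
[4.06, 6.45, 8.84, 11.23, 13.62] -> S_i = 4.06 + 2.39*i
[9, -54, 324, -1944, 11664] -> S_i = 9*-6^i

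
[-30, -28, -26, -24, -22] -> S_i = -30 + 2*i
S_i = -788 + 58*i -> [-788, -730, -672, -614, -556]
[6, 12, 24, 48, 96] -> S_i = 6*2^i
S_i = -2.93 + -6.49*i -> [-2.93, -9.42, -15.91, -22.4, -28.89]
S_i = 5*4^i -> [5, 20, 80, 320, 1280]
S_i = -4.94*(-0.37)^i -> [-4.94, 1.83, -0.68, 0.25, -0.09]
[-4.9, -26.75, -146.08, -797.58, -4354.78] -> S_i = -4.90*5.46^i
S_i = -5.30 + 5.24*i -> [-5.3, -0.06, 5.18, 10.42, 15.66]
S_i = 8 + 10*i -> [8, 18, 28, 38, 48]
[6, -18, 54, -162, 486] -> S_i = 6*-3^i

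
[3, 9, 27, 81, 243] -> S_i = 3*3^i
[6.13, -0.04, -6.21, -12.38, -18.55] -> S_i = 6.13 + -6.17*i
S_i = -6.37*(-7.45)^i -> [-6.37, 47.46, -353.55, 2633.95, -19622.96]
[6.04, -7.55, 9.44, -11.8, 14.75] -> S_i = 6.04*(-1.25)^i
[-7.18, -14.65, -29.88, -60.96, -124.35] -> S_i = -7.18*2.04^i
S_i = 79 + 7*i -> [79, 86, 93, 100, 107]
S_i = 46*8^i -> [46, 368, 2944, 23552, 188416]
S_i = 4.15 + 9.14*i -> [4.15, 13.29, 22.43, 31.57, 40.71]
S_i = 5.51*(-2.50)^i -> [5.51, -13.77, 34.44, -86.09, 215.23]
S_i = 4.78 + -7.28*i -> [4.78, -2.5, -9.78, -17.06, -24.34]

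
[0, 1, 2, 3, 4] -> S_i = 0 + 1*i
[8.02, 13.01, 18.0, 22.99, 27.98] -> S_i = 8.02 + 4.99*i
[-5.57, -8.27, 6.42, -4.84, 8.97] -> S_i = Random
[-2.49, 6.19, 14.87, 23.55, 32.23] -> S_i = -2.49 + 8.68*i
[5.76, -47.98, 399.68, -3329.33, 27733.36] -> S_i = 5.76*(-8.33)^i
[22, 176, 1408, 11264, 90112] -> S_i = 22*8^i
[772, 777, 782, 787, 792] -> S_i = 772 + 5*i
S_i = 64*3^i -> [64, 192, 576, 1728, 5184]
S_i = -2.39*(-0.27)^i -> [-2.39, 0.65, -0.17, 0.05, -0.01]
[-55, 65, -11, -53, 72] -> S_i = Random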